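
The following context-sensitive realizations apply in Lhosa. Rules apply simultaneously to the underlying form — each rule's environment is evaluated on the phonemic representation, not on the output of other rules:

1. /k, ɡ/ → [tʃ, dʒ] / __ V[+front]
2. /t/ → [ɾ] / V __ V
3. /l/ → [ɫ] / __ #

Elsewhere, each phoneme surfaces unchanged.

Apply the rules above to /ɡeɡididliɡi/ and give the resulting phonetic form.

[dʒedʒididlidʒi]

/ɡ/ meets the environment for rule 1 (before a front vowel) → [dʒ].
/e/ (between /ɡ/ and /ɡ/) is unaffected → [e].
/ɡ/ meets the environment for rule 1 (before a front vowel) → [dʒ].
/i/ (between /ɡ/ and /d/): no rule targets it → [i].
/d/ stays [d].
/i/ stays [i].
/d/ — not in any rule's target class → [d].
/l/ — between /d/ and /i/; rule 3 does not apply here → [l].
/i/ (between /l/ and /ɡ/): no rule targets it → [i].
/ɡ/ meets the environment for rule 1 (before a front vowel) → [dʒ].
/i/ (word-final) is unaffected → [i].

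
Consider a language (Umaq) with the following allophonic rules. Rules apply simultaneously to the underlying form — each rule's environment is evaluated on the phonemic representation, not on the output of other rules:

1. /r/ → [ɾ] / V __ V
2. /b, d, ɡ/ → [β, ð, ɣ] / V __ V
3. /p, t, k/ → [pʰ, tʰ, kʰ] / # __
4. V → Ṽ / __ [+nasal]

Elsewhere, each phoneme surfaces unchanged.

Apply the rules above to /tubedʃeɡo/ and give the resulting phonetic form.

/t/ — word-initial, word-initially — surfaces as [tʰ] (rule 3).
/u/ (between /t/ and /b/) fails the environment for rule 4, so it stays [u].
/b/ meets the environment for rule 2 (between two vowels) → [β].
/e/ (between /b/ and /d/) is in the target of rule 4 but the environment (before a nasal consonant) is not met → [e].
/d/ (between /e/ and /ʃ/): rule 2 targets it, but not between two vowels → unchanged [d].
/ʃ/ — not in any rule's target class → [ʃ].
/e/ — between /ʃ/ and /ɡ/; rule 4 does not apply here → [e].
/ɡ/ (between /e/ and /o/) occurs between two vowels → [ɣ] by rule 2.
/o/ (word-final) is in the target of rule 4 but the environment (before a nasal consonant) is not met → [o].

[tʰuβedʃeɣo]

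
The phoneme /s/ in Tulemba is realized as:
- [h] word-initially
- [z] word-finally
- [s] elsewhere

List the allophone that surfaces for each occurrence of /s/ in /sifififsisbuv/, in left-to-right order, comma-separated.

Occurrence 1 (position 1): word-initially → [h].
Occurrence 2 (position 8): no conditioning environment matches → elsewhere allophone [s].
Occurrence 3 (position 10): no conditioning environment matches → elsewhere allophone [s].

[h], [s], [s]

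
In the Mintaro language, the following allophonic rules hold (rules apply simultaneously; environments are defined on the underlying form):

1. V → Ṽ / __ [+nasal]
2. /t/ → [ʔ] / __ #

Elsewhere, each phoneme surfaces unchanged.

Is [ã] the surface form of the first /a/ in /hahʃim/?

No

/a/ (between /h/ and /h/): rule 1 targets it, but not before a nasal consonant → unchanged [a].
The actual realization is [a], not [ã].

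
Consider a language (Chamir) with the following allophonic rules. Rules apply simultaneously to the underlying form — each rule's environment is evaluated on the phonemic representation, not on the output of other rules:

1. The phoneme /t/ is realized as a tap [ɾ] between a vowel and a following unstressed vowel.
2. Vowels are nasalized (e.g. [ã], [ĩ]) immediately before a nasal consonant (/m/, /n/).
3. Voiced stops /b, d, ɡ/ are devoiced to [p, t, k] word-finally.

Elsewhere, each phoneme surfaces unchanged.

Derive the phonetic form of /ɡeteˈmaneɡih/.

[ɡeɾẽˈmãneɡih]

/ɡ/ (word-initial): rule 3 targets it, but not word-finally → unchanged [ɡ].
/e/ (between /ɡ/ and /t/) fails the environment for rule 2, so it stays [e].
/t/ (between /e/ and /e/) occurs between a vowel and a following unstressed vowel → [ɾ] by rule 1.
/e/ meets the environment for rule 2 (before a nasal consonant) → [ẽ].
/m/ stays [m].
Rule 2 applies to /a/ (between /m/ and /n/: before a nasal consonant) → [ã].
/n/ — not in any rule's target class → [n].
/e/ (between /n/ and /ɡ/) is in the target of rule 2 but the environment (before a nasal consonant) is not met → [e].
/ɡ/ (between /e/ and /i/) fails the environment for rule 3, so it stays [ɡ].
/i/ (between /ɡ/ and /h/) fails the environment for rule 2, so it stays [i].
/h/ — not in any rule's target class → [h].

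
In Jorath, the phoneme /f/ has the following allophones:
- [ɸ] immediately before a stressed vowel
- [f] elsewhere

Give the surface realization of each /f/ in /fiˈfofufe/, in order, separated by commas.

Occurrence 1 (position 1): no conditioning environment matches → elsewhere allophone [f].
Occurrence 2 (position 3): immediately before a stressed vowel → [ɸ].
Occurrence 3 (position 5): no conditioning environment matches → elsewhere allophone [f].
Occurrence 4 (position 7): no conditioning environment matches → elsewhere allophone [f].

[f], [ɸ], [f], [f]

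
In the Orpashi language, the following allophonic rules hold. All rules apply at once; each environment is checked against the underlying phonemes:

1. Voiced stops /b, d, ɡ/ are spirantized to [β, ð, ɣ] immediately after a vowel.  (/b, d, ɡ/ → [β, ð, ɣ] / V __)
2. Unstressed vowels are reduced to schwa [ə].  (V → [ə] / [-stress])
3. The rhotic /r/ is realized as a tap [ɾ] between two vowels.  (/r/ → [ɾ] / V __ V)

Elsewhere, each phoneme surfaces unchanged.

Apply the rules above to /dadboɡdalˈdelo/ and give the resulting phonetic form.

[dəðbəɣdəlˈdelə]

/d/ (word-initial) fails the environment for rule 1, so it stays [d].
Rule 2 applies to /a/ (between /d/ and /d/: in an unstressed syllable) → [ə].
/d/ meets the environment for rule 1 (immediately after a vowel) → [ð].
/b/ (between /d/ and /o/): rule 1 targets it, but not immediately after a vowel → unchanged [b].
/o/ meets the environment for rule 2 (in an unstressed syllable) → [ə].
/ɡ/ (between /o/ and /d/) occurs immediately after a vowel → [ɣ] by rule 1.
/d/ (between /ɡ/ and /a/) is in the target of rule 1 but the environment (immediately after a vowel) is not met → [d].
/a/ — between /d/ and /l/, in an unstressed syllable — surfaces as [ə] (rule 2).
/l/ (between /a/ and /d/): no rule targets it → [l].
/d/ (between /l/ and /e/) is in the target of rule 1 but the environment (immediately after a vowel) is not met → [d].
/e/ (between /d/ and /l/) is in the target of rule 2 but the environment (in an unstressed syllable) is not met → [e].
/l/ (between /e/ and /o/): no rule targets it → [l].
/o/ (word-final): in an unstressed syllable, so rule 2 applies → [ə].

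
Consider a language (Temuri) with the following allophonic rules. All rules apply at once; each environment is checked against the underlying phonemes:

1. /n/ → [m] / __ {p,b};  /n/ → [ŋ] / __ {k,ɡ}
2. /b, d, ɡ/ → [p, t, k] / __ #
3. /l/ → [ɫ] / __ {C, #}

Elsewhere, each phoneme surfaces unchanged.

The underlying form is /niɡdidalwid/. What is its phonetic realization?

[niɡdidaɫwit]

/n/ (word-initial) is in the target of rule 1 but the environment (before a labial or velar stop) is not met → [n].
/i/ — not in any rule's target class → [i].
/ɡ/ (between /i/ and /d/) is in the target of rule 2 but the environment (word-finally) is not met → [ɡ].
/d/ (between /ɡ/ and /i/): rule 2 targets it, but not word-finally → unchanged [d].
/i/ — not in any rule's target class → [i].
/d/ — between /i/ and /a/; rule 2 does not apply here → [d].
/a/ (between /d/ and /l/): no rule targets it → [a].
/l/ (between /a/ and /w/) occurs word-finally or immediately before a consonant → [ɫ] by rule 3.
/w/ stays [w].
/i/ (between /w/ and /d/) is unaffected → [i].
/d/ (word-final) occurs word-finally → [t] by rule 2.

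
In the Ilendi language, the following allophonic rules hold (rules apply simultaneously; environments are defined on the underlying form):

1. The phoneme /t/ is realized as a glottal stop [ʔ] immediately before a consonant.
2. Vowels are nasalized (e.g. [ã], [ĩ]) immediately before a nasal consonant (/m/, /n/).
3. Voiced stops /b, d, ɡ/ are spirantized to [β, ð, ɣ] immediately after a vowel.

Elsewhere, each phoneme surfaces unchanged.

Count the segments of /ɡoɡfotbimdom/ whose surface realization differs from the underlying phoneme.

4

Segments that undergo a rule: /ɡ/ → [ɣ] (rule 3); /t/ → [ʔ] (rule 1); /i/ → [ĩ] (rule 2); /o/ → [õ] (rule 2).
All other segments surface unchanged.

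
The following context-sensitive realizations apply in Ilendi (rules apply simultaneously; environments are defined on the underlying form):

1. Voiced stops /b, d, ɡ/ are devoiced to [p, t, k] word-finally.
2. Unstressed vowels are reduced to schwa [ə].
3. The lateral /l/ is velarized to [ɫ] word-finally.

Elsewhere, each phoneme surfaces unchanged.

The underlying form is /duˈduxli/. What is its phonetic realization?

/d/ (word-initial) is in the target of rule 1 but the environment (word-finally) is not met → [d].
Rule 2 applies to /u/ (between /d/ and /d/: in an unstressed syllable) → [ə].
/d/ — between /u/ and /u/; rule 1 does not apply here → [d].
/u/ (between /d/ and /x/) fails the environment for rule 2, so it stays [u].
/l/ (between /x/ and /i/) fails the environment for rule 3, so it stays [l].
/i/ (word-final) occurs in an unstressed syllable → [ə] by rule 2.

[dəˈduxlə]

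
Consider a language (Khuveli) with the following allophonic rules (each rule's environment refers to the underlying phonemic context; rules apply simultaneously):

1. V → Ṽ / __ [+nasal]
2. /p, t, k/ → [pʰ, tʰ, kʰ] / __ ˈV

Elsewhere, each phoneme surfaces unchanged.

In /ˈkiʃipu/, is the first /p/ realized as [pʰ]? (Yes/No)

No

/p/ (between /i/ and /u/) is in the target of rule 2 but the environment (immediately before a stressed vowel) is not met → [p].
The actual realization is [p], not [pʰ].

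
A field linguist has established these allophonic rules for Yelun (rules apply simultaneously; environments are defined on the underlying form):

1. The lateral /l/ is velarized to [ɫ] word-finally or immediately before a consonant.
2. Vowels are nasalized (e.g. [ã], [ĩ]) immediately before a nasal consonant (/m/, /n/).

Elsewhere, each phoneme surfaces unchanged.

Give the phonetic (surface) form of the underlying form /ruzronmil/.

/r/ (word-initial): no rule targets it → [r].
/u/ (between /r/ and /z/) fails the environment for rule 2, so it stays [u].
/z/ stays [z].
/r/ (between /z/ and /o/): no rule targets it → [r].
/o/ — between /r/ and /n/, before a nasal consonant — surfaces as [õ] (rule 2).
/n/ — not in any rule's target class → [n].
/m/ — not in any rule's target class → [m].
/i/ (between /m/ and /l/) is in the target of rule 2 but the environment (before a nasal consonant) is not met → [i].
/l/ (word-final): word-finally or immediately before a consonant, so rule 1 applies → [ɫ].

[ruzrõnmiɫ]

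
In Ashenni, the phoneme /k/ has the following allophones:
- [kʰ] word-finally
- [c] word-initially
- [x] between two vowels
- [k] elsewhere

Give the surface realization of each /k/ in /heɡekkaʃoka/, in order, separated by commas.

[k], [k], [x]

Occurrence 1 (position 5): no conditioning environment matches → elsewhere allophone [k].
Occurrence 2 (position 6): no conditioning environment matches → elsewhere allophone [k].
Occurrence 3 (position 10): between two vowels → [x].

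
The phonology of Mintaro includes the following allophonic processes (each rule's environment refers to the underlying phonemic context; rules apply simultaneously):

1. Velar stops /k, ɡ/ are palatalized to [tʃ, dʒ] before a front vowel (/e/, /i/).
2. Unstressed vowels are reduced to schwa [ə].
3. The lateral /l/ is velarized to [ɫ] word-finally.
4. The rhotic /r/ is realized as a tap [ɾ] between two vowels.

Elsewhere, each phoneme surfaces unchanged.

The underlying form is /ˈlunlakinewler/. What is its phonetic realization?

[ˈlunlətʃənəwlər]

/l/ (word-initial) fails the environment for rule 3, so it stays [l].
/u/ (between /l/ and /n/) is in the target of rule 2 but the environment (in an unstressed syllable) is not met → [u].
/n/ (between /u/ and /l/): no rule targets it → [n].
/l/ (between /n/ and /a/): rule 3 targets it, but not word-finally → unchanged [l].
/a/ meets the environment for rule 2 (in an unstressed syllable) → [ə].
/k/ (between /a/ and /i/) occurs before a front vowel → [tʃ] by rule 1.
/i/ meets the environment for rule 2 (in an unstressed syllable) → [ə].
/n/ stays [n].
/e/ — between /n/ and /w/, in an unstressed syllable — surfaces as [ə] (rule 2).
/w/ (between /e/ and /l/): no rule targets it → [w].
/l/ (between /w/ and /e/) is in the target of rule 3 but the environment (word-finally) is not met → [l].
/e/ — between /l/ and /r/, in an unstressed syllable — surfaces as [ə] (rule 2).
/r/ — word-final; rule 4 does not apply here → [r].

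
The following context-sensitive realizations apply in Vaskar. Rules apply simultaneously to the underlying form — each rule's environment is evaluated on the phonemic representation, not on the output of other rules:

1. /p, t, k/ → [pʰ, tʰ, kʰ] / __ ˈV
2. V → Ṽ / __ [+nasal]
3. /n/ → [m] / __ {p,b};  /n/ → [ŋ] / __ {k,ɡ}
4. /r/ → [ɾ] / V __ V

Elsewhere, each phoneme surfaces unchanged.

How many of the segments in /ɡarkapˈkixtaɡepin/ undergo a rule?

2

Segments that undergo a rule: /k/ → [kʰ] (rule 1); /i/ → [ĩ] (rule 2).
All other segments surface unchanged.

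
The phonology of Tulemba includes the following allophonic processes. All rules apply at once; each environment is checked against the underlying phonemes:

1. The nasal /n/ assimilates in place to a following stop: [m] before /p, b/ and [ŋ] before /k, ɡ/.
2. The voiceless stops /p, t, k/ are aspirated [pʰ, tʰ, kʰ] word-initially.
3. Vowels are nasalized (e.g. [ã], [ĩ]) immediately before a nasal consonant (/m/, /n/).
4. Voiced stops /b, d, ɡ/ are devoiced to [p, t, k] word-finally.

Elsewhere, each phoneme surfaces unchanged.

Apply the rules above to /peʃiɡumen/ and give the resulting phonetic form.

[pʰeʃiɡũmẽn]

/p/ (word-initial) occurs word-initially → [pʰ] by rule 2.
/e/ (between /p/ and /ʃ/): rule 3 targets it, but not before a nasal consonant → unchanged [e].
/ʃ/ — not in any rule's target class → [ʃ].
/i/ (between /ʃ/ and /ɡ/): rule 3 targets it, but not before a nasal consonant → unchanged [i].
/ɡ/ (between /i/ and /u/): rule 4 targets it, but not word-finally → unchanged [ɡ].
/u/ (between /ɡ/ and /m/) occurs before a nasal consonant → [ũ] by rule 3.
/m/ — not in any rule's target class → [m].
/e/ (between /m/ and /n/) occurs before a nasal consonant → [ẽ] by rule 3.
/n/ (word-final) is in the target of rule 1 but the environment (before a labial or velar stop) is not met → [n].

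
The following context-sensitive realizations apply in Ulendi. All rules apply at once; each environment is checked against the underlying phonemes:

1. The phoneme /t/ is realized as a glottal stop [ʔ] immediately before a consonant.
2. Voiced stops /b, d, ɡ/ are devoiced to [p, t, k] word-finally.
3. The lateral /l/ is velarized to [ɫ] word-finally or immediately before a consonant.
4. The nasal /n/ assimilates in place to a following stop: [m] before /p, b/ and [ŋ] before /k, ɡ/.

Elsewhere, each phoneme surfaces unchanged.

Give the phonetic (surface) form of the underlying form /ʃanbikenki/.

/ʃ/ stays [ʃ].
/a/ — not in any rule's target class → [a].
/n/ meets the environment for rule 4 (before a labial or velar stop) → [m].
/b/ (between /n/ and /i/) is in the target of rule 2 but the environment (word-finally) is not met → [b].
/i/ (between /b/ and /k/): no rule targets it → [i].
/k/ stays [k].
/e/ stays [e].
/n/ — between /e/ and /k/, before a labial or velar stop — surfaces as [ŋ] (rule 4).
/k/ (between /n/ and /i/): no rule targets it → [k].
/i/ stays [i].

[ʃambikeŋki]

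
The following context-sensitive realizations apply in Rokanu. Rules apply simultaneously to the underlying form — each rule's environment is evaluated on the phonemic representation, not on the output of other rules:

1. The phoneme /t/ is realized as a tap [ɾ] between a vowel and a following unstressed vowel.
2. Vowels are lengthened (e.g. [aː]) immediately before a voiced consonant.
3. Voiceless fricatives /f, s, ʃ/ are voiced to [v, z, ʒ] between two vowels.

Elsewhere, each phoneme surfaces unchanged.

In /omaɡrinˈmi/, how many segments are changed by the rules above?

3

Segments that undergo a rule: /o/ → [oː] (rule 2); /a/ → [aː] (rule 2); /i/ → [iː] (rule 2).
All other segments surface unchanged.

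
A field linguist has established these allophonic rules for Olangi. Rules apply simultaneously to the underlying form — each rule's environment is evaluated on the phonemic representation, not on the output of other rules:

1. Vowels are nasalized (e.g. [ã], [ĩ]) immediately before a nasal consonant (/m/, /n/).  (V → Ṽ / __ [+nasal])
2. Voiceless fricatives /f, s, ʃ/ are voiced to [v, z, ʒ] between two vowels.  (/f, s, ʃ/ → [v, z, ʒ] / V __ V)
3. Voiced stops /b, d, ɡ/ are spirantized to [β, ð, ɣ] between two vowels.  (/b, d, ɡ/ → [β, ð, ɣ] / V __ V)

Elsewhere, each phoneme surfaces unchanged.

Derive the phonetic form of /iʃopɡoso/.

[iʒopɡozo]

/i/ — word-initial; rule 1 does not apply here → [i].
/ʃ/ — between /i/ and /o/, between two vowels — surfaces as [ʒ] (rule 2).
/o/ (between /ʃ/ and /p/) is in the target of rule 1 but the environment (before a nasal consonant) is not met → [o].
/ɡ/ (between /p/ and /o/): rule 3 targets it, but not between two vowels → unchanged [ɡ].
/o/ — between /ɡ/ and /s/; rule 1 does not apply here → [o].
/s/ — between /o/ and /o/, between two vowels — surfaces as [z] (rule 2).
/o/ (word-final): rule 1 targets it, but not before a nasal consonant → unchanged [o].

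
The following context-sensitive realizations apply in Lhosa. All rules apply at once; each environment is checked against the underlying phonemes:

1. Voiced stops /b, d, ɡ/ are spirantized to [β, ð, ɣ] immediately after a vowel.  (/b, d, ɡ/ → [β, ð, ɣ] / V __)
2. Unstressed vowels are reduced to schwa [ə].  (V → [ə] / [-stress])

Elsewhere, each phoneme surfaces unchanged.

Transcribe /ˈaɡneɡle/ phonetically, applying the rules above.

/a/ — word-initial; rule 2 does not apply here → [a].
Rule 1 applies to /ɡ/ (between /a/ and /n/: immediately after a vowel) → [ɣ].
/n/ stays [n].
Rule 2 applies to /e/ (between /n/ and /ɡ/: in an unstressed syllable) → [ə].
/ɡ/ — between /e/ and /l/, immediately after a vowel — surfaces as [ɣ] (rule 1).
/l/ (between /ɡ/ and /e/): no rule targets it → [l].
/e/ (word-final): in an unstressed syllable, so rule 2 applies → [ə].

[ˈaɣnəɣlə]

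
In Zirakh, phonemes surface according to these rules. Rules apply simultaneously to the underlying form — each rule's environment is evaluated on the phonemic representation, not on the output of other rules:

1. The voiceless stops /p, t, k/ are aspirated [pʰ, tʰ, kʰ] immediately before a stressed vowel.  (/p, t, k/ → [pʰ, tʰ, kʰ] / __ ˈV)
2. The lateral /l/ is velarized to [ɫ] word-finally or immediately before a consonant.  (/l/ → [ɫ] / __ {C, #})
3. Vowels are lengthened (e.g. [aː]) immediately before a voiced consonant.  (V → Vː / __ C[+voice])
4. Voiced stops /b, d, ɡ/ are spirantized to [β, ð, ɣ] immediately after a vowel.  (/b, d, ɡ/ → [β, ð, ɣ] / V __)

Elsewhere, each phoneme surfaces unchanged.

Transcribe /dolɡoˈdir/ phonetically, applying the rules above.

[doːɫɡoːˈðiːr]

/d/ (word-initial): rule 4 targets it, but not immediately after a vowel → unchanged [d].
/o/ — between /d/ and /l/, before a voiced consonant — surfaces as [oː] (rule 3).
Rule 2 applies to /l/ (between /o/ and /ɡ/: word-finally or immediately before a consonant) → [ɫ].
/ɡ/ — between /l/ and /o/; rule 4 does not apply here → [ɡ].
Rule 3 applies to /o/ (between /ɡ/ and /d/: before a voiced consonant) → [oː].
Rule 4 applies to /d/ (between /o/ and /i/: immediately after a vowel) → [ð].
/i/ — between /d/ and /r/, before a voiced consonant — surfaces as [iː] (rule 3).
/r/ (word-final): no rule targets it → [r].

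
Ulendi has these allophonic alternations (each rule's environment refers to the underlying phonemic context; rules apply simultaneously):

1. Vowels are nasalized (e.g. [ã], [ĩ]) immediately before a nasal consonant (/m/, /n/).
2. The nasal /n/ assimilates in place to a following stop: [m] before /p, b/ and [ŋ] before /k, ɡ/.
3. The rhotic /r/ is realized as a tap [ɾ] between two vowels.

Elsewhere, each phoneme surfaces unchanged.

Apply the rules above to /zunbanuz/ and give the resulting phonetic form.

[zũmbãnuz]

/z/ stays [z].
/u/ — between /z/ and /n/, before a nasal consonant — surfaces as [ũ] (rule 1).
Rule 2 applies to /n/ (between /u/ and /b/: before a labial or velar stop) → [m].
/b/ stays [b].
/a/ — between /b/ and /n/, before a nasal consonant — surfaces as [ã] (rule 1).
/n/ (between /a/ and /u/) is in the target of rule 2 but the environment (before a labial or velar stop) is not met → [n].
/u/ (between /n/ and /z/) fails the environment for rule 1, so it stays [u].
/z/ (word-final): no rule targets it → [z].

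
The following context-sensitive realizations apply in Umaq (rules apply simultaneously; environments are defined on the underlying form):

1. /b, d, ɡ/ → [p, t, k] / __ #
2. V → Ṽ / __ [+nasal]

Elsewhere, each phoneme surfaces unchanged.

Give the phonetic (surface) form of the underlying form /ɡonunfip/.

/ɡ/ (word-initial): rule 1 targets it, but not word-finally → unchanged [ɡ].
/o/ (between /ɡ/ and /n/) occurs before a nasal consonant → [õ] by rule 2.
/n/ — not in any rule's target class → [n].
/u/ — between /n/ and /n/, before a nasal consonant — surfaces as [ũ] (rule 2).
/n/ (between /u/ and /f/) is unaffected → [n].
/f/ (between /n/ and /i/): no rule targets it → [f].
/i/ (between /f/ and /p/) fails the environment for rule 2, so it stays [i].
/p/ stays [p].

[ɡõnũnfip]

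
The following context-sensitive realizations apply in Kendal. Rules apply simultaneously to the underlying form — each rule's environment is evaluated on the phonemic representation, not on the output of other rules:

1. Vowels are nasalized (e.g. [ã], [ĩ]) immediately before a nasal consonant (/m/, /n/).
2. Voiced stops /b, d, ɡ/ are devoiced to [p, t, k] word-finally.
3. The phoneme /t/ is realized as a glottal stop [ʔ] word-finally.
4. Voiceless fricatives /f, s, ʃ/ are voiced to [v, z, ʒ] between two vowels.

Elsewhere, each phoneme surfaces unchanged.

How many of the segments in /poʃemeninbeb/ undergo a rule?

5

Segments that undergo a rule: /ʃ/ → [ʒ] (rule 4); /e/ → [ẽ] (rule 1); /e/ → [ẽ] (rule 1); /i/ → [ĩ] (rule 1); /b/ → [p] (rule 2).
All other segments surface unchanged.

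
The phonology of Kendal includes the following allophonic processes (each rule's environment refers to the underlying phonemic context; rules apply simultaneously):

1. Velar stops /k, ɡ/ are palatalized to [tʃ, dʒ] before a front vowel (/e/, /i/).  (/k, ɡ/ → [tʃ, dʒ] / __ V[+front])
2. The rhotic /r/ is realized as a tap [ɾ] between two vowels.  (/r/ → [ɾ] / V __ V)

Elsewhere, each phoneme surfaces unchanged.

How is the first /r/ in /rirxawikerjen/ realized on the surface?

/r/ (word-initial): rule 2 targets it, but not between two vowels → unchanged [r].

[r]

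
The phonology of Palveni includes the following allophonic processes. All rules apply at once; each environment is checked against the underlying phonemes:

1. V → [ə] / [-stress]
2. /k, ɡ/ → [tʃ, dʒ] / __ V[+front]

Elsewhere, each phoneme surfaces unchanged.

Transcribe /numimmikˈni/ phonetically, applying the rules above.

[nəməmməkˈni]

/n/ (word-initial) is unaffected → [n].
Rule 1 applies to /u/ (between /n/ and /m/: in an unstressed syllable) → [ə].
/m/ (between /u/ and /i/) is unaffected → [m].
/i/ (between /m/ and /m/): in an unstressed syllable, so rule 1 applies → [ə].
/m/ (between /i/ and /m/) is unaffected → [m].
/m/ (between /m/ and /i/) is unaffected → [m].
/i/ (between /m/ and /k/): in an unstressed syllable, so rule 1 applies → [ə].
/k/ (between /i/ and /n/) is in the target of rule 2 but the environment (before a front vowel) is not met → [k].
/n/ — not in any rule's target class → [n].
/i/ (word-final) is in the target of rule 1 but the environment (in an unstressed syllable) is not met → [i].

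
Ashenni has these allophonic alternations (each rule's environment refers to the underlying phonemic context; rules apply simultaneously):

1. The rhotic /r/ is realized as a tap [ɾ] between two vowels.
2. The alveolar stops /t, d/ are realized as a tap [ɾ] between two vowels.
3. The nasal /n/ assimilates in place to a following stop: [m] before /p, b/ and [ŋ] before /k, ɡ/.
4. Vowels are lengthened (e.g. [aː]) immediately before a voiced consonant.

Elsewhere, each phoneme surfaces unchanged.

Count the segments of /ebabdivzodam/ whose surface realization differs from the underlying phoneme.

6

Segments that undergo a rule: /e/ → [eː] (rule 4); /a/ → [aː] (rule 4); /i/ → [iː] (rule 4); /o/ → [oː] (rule 4); /d/ → [ɾ] (rule 2); /a/ → [aː] (rule 4).
All other segments surface unchanged.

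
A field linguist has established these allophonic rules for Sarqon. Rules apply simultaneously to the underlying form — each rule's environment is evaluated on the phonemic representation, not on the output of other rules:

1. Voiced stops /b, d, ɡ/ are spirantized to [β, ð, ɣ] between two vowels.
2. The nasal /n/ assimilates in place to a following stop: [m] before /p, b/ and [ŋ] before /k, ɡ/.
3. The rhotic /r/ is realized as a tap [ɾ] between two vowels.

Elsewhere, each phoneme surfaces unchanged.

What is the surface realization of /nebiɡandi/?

[neβiɣandi]

/n/ (word-initial): rule 2 targets it, but not before a labial or velar stop → unchanged [n].
/e/ — not in any rule's target class → [e].
/b/ — between /e/ and /i/, between two vowels — surfaces as [β] (rule 1).
/i/ (between /b/ and /ɡ/): no rule targets it → [i].
/ɡ/ (between /i/ and /a/) occurs between two vowels → [ɣ] by rule 1.
/a/ — not in any rule's target class → [a].
/n/ (between /a/ and /d/): rule 2 targets it, but not before a labial or velar stop → unchanged [n].
/d/ (between /n/ and /i/) fails the environment for rule 1, so it stays [d].
/i/ (word-final) is unaffected → [i].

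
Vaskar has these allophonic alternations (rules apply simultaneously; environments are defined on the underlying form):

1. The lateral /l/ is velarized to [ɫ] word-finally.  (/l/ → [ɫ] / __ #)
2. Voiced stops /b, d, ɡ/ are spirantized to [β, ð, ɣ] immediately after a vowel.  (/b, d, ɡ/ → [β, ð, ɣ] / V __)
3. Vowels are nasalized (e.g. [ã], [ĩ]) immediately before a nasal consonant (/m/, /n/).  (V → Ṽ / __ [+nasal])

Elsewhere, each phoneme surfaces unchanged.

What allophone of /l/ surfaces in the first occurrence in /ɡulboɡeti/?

/l/ (between /u/ and /b/): rule 1 targets it, but not word-finally → unchanged [l].

[l]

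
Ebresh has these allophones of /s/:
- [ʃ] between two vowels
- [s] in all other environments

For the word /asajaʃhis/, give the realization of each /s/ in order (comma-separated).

Occurrence 1 (position 2): between two vowels → [ʃ].
Occurrence 2 (position 9): no conditioning environment matches → elsewhere allophone [s].

[ʃ], [s]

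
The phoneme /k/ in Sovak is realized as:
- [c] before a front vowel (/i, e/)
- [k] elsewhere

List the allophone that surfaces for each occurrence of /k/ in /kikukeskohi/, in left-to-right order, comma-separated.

Occurrence 1 (position 1): before a front vowel → [c].
Occurrence 2 (position 3): no conditioning environment matches → elsewhere allophone [k].
Occurrence 3 (position 5): before a front vowel → [c].
Occurrence 4 (position 8): no conditioning environment matches → elsewhere allophone [k].

[c], [k], [c], [k]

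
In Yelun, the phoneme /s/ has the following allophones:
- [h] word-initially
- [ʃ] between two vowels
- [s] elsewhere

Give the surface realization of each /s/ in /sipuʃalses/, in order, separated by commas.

[h], [s], [s]

Occurrence 1 (position 1): word-initially → [h].
Occurrence 2 (position 8): no conditioning environment matches → elsewhere allophone [s].
Occurrence 3 (position 10): no conditioning environment matches → elsewhere allophone [s].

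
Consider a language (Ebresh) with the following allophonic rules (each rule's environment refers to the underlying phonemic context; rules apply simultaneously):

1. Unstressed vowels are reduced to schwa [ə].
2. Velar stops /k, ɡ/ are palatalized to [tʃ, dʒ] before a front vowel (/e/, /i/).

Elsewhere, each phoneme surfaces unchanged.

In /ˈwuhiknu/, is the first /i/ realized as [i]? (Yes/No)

No

/i/ meets the environment for rule 1 (in an unstressed syllable) → [ə].
The actual realization is [ə], not [i].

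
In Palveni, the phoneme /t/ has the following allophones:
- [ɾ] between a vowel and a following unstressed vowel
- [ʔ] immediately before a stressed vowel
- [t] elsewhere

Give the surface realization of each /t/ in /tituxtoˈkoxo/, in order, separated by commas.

Occurrence 1 (position 1): no conditioning environment matches → elsewhere allophone [t].
Occurrence 2 (position 3): between a vowel and a following unstressed vowel → [ɾ].
Occurrence 3 (position 6): no conditioning environment matches → elsewhere allophone [t].

[t], [ɾ], [t]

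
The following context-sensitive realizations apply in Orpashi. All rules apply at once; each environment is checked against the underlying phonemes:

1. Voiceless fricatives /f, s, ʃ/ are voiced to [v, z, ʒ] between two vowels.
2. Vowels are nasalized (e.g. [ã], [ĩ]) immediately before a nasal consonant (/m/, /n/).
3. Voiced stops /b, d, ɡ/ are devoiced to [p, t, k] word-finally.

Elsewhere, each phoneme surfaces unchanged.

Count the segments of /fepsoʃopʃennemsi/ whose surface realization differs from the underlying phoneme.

Segments that undergo a rule: /ʃ/ → [ʒ] (rule 1); /e/ → [ẽ] (rule 2); /e/ → [ẽ] (rule 2).
All other segments surface unchanged.

3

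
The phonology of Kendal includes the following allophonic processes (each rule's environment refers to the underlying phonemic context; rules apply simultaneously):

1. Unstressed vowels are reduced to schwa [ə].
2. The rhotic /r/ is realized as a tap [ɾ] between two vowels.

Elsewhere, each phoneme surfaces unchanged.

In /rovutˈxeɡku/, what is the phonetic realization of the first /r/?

[r]

/r/ (word-initial) fails the environment for rule 2, so it stays [r].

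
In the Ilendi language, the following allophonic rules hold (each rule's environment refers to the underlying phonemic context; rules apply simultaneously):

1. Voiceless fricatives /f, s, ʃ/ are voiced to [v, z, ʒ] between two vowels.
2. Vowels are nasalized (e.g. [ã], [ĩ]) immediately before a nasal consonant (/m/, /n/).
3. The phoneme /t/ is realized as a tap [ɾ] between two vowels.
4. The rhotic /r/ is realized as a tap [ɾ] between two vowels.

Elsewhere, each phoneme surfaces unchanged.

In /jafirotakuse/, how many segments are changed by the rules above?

4

Segments that undergo a rule: /f/ → [v] (rule 1); /r/ → [ɾ] (rule 4); /t/ → [ɾ] (rule 3); /s/ → [z] (rule 1).
All other segments surface unchanged.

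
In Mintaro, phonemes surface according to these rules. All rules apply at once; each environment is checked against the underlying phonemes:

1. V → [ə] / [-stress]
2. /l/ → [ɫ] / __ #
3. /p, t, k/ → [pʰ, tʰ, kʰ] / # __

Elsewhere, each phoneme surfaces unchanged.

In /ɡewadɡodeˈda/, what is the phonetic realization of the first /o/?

/o/ (between /ɡ/ and /d/) occurs in an unstressed syllable → [ə] by rule 1.

[ə]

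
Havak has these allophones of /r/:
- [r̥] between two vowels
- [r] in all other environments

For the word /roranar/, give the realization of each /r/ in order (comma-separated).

Occurrence 1 (position 1): no conditioning environment matches → elsewhere allophone [r].
Occurrence 2 (position 3): between two vowels → [r̥].
Occurrence 3 (position 7): no conditioning environment matches → elsewhere allophone [r].

[r], [r̥], [r]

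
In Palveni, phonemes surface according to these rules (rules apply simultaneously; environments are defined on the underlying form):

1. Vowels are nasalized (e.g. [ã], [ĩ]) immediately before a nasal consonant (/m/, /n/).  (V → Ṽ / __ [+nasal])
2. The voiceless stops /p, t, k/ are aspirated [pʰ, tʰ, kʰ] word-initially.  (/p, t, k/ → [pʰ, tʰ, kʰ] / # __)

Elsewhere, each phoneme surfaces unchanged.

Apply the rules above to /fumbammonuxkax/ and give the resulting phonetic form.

[fũmbãmmõnuxkax]

/f/ (word-initial): no rule targets it → [f].
Rule 1 applies to /u/ (between /f/ and /m/: before a nasal consonant) → [ũ].
/m/ (between /u/ and /b/): no rule targets it → [m].
/b/ (between /m/ and /a/) is unaffected → [b].
/a/ — between /b/ and /m/, before a nasal consonant — surfaces as [ã] (rule 1).
/m/ — not in any rule's target class → [m].
/m/ — not in any rule's target class → [m].
/o/ — between /m/ and /n/, before a nasal consonant — surfaces as [õ] (rule 1).
/n/ (between /o/ and /u/) is unaffected → [n].
/u/ (between /n/ and /x/) is in the target of rule 1 but the environment (before a nasal consonant) is not met → [u].
/x/ (between /u/ and /k/) is unaffected → [x].
/k/ — between /x/ and /a/; rule 2 does not apply here → [k].
/a/ (between /k/ and /x/) is in the target of rule 1 but the environment (before a nasal consonant) is not met → [a].
/x/ (word-final) is unaffected → [x].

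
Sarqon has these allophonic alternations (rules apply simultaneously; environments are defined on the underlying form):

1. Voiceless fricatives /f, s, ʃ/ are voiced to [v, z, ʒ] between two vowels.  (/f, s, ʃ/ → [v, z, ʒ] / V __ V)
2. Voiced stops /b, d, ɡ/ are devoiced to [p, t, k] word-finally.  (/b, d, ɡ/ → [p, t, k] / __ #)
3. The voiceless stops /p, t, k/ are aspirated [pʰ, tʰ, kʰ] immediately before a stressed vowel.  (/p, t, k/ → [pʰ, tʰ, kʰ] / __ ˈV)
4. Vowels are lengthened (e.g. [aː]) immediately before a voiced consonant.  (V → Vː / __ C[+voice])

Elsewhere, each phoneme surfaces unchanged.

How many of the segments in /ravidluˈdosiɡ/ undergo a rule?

Segments that undergo a rule: /a/ → [aː] (rule 4); /i/ → [iː] (rule 4); /u/ → [uː] (rule 4); /s/ → [z] (rule 1); /i/ → [iː] (rule 4); /ɡ/ → [k] (rule 2).
All other segments surface unchanged.

6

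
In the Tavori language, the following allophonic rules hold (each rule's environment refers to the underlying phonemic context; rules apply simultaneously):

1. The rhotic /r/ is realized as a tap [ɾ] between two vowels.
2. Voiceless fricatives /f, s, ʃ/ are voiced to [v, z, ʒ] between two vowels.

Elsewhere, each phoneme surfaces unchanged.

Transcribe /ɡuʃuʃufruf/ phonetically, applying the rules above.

/ɡ/ (word-initial) is unaffected → [ɡ].
/u/ (between /ɡ/ and /ʃ/): no rule targets it → [u].
Rule 2 applies to /ʃ/ (between /u/ and /u/: between two vowels) → [ʒ].
/u/ stays [u].
/ʃ/ meets the environment for rule 2 (between two vowels) → [ʒ].
/u/ (between /ʃ/ and /f/): no rule targets it → [u].
/f/ (between /u/ and /r/): rule 2 targets it, but not between two vowels → unchanged [f].
/r/ (between /f/ and /u/) is in the target of rule 1 but the environment (between two vowels) is not met → [r].
/u/ — not in any rule's target class → [u].
/f/ (word-final) fails the environment for rule 2, so it stays [f].

[ɡuʒuʒufruf]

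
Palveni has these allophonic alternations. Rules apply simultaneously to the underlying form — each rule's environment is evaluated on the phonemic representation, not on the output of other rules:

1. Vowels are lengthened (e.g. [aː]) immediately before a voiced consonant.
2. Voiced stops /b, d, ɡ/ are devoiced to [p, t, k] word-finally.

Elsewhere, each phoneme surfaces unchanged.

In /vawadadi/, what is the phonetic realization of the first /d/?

/d/ (between /a/ and /a/) fails the environment for rule 2, so it stays [d].

[d]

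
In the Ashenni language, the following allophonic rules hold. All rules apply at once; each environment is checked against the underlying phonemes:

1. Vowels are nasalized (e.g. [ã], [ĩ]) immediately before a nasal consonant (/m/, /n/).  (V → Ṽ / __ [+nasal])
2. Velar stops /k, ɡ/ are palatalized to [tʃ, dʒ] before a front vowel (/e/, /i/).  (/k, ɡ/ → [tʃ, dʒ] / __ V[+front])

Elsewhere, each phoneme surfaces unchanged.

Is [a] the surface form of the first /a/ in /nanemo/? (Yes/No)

Rule 1 applies to /a/ (between /n/ and /n/: before a nasal consonant) → [ã].
The actual realization is [ã], not [a].

No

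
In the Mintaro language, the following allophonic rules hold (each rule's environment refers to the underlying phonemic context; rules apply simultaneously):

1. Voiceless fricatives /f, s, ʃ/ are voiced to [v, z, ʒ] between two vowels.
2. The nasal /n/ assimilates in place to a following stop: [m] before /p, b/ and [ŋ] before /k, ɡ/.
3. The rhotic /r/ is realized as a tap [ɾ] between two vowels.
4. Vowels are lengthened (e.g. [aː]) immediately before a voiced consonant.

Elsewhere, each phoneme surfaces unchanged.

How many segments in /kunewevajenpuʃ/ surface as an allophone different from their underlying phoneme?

6

Segments that undergo a rule: /u/ → [uː] (rule 4); /e/ → [eː] (rule 4); /e/ → [eː] (rule 4); /a/ → [aː] (rule 4); /e/ → [eː] (rule 4); /n/ → [m] (rule 2).
All other segments surface unchanged.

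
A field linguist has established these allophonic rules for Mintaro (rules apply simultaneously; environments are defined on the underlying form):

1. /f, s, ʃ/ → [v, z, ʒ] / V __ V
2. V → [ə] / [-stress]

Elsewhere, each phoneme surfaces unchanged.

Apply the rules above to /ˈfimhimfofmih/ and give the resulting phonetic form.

/f/ (word-initial) fails the environment for rule 1, so it stays [f].
/i/ (between /f/ and /m/) fails the environment for rule 2, so it stays [i].
/m/ (between /i/ and /h/) is unaffected → [m].
/h/ (between /m/ and /i/): no rule targets it → [h].
/i/ — between /h/ and /m/, in an unstressed syllable — surfaces as [ə] (rule 2).
/m/ stays [m].
/f/ — between /m/ and /o/; rule 1 does not apply here → [f].
/o/ (between /f/ and /f/) occurs in an unstressed syllable → [ə] by rule 2.
/f/ (between /o/ and /m/): rule 1 targets it, but not between two vowels → unchanged [f].
/m/ — not in any rule's target class → [m].
Rule 2 applies to /i/ (between /m/ and /h/: in an unstressed syllable) → [ə].
/h/ (word-final): no rule targets it → [h].

[ˈfimhəmfəfməh]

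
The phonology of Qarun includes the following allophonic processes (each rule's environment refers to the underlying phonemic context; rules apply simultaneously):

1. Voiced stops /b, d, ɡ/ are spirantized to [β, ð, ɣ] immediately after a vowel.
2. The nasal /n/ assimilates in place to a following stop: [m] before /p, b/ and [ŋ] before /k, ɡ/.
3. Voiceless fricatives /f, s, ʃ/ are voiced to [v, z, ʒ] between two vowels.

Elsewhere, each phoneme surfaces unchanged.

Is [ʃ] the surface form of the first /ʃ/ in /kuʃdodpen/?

Yes

/ʃ/ (between /u/ and /d/) fails the environment for rule 3, so it stays [ʃ].
The actual realization is [ʃ], which matches [ʃ].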